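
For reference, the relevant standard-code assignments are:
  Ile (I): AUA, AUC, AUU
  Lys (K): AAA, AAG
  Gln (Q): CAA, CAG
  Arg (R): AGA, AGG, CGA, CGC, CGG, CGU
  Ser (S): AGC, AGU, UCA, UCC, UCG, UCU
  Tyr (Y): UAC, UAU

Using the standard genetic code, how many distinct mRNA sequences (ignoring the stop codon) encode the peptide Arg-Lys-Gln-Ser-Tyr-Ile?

864

Arg: 6 codons.
Lys: 2 codons.
Gln: 2 codons.
Ser: 6 codons.
Tyr: 2 codons.
Ile: 3 codons.
6 × 2 × 2 × 6 × 2 × 3 = 864.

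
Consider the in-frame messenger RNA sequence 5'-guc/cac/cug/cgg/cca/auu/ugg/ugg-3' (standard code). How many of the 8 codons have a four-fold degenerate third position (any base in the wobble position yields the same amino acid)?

4

Codon 1 GUC (Val): third position 4-fold.
Codon 2 CAC (His): third position 2-fold.
Codon 3 CUG (Leu): third position 4-fold.
Codon 4 CGG (Arg): third position 4-fold.
Codon 5 CCA (Pro): third position 4-fold.
Codon 6 AUU (Ile): third position 3-fold.
Codon 7 UGG (Trp): third position 1-fold.
Codon 8 UGG (Trp): third position 1-fold.
Four-fold degenerate third positions: 4.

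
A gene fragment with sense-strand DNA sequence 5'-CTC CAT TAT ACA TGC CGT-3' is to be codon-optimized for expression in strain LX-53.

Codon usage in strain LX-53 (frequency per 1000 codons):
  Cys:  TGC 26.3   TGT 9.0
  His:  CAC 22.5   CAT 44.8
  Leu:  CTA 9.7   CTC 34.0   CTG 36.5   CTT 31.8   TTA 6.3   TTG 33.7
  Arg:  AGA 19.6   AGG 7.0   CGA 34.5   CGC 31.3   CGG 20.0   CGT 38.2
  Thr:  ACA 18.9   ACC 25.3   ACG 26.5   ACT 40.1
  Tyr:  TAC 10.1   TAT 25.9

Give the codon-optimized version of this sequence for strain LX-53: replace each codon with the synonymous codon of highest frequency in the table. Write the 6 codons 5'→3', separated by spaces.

Codon 1 (Leu): best is CTG at 36.5.
Codon 2 (His): best is CAT at 44.8.
Codon 3 (Tyr): best is TAT at 25.9.
Codon 4 (Thr): best is ACT at 40.1.
Codon 5 (Cys): best is TGC at 26.3.
Codon 6 (Arg): best is CGT at 38.2.

CTG CAT TAT ACT TGC CGT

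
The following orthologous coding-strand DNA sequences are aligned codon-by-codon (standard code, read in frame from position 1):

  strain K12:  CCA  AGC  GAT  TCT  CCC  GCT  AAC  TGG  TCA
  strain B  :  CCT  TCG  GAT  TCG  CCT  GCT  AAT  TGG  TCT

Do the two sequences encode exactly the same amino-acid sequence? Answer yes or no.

yes

Codon 1: CCA Pro / CCT Pro — synonymous.
Codon 2: AGC Ser / TCG Ser — synonymous.
Codon 3: GAT Asp / GAT Asp — identical.
Codon 4: TCT Ser / TCG Ser — synonymous.
Codon 5: CCC Pro / CCT Pro — synonymous.
Codon 6: GCT Ala / GCT Ala — identical.
Codon 7: AAC Asn / AAT Asn — synonymous.
Codon 8: TGG Trp / TGG Trp — identical.
Codon 9: TCA Ser / TCT Ser — synonymous.
Nonsynonymous differences: 0 → same protein.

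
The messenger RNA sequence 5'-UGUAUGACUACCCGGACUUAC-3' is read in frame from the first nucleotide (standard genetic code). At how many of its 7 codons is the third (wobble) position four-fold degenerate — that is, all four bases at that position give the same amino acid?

4

Codon 1 UGU (Cys): third position 2-fold.
Codon 2 AUG (Met): third position 1-fold.
Codon 3 ACU (Thr): third position 4-fold.
Codon 4 ACC (Thr): third position 4-fold.
Codon 5 CGG (Arg): third position 4-fold.
Codon 6 ACU (Thr): third position 4-fold.
Codon 7 UAC (Tyr): third position 2-fold.
Four-fold degenerate third positions: 4.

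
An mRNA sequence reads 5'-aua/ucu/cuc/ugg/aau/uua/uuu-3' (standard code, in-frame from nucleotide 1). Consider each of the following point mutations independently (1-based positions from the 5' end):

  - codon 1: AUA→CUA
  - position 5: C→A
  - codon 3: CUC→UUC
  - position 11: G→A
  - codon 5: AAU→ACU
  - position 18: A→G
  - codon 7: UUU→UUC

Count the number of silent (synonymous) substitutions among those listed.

Codon 1: AUA (Ile) → CUA (Leu) — missense.
Codon 2: UCU (Ser) → UAU (Tyr) — missense.
Codon 3: CUC (Leu) → UUC (Phe) — missense.
Codon 4: UGG (Trp) → UAG (Stop) — nonsense.
Codon 5: AAU (Asn) → ACU (Thr) — missense.
Codon 6: UUA (Leu) → UUG (Leu) — synonymous.
Codon 7: UUU (Phe) → UUC (Phe) — synonymous.
Synonymous: 2 of 7.

2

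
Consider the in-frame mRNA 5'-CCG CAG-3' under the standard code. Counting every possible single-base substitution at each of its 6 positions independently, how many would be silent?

4

Codon 1 (CCG, Pro): 3 synonymous substitutions.
Codon 2 (CAG, Gln): 1 synonymous substitution.
Total: 3 + 1 = 4.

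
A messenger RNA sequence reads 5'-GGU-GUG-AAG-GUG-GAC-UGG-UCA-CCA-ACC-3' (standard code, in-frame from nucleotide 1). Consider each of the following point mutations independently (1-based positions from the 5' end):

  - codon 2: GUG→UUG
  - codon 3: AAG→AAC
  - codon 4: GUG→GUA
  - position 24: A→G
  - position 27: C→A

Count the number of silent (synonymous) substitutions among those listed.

Codon 2: GUG (Val) → UUG (Leu) — missense.
Codon 3: AAG (Lys) → AAC (Asn) — missense.
Codon 4: GUG (Val) → GUA (Val) — synonymous.
Codon 8: CCA (Pro) → CCG (Pro) — synonymous.
Codon 9: ACC (Thr) → ACA (Thr) — synonymous.
Synonymous: 3 of 5.

3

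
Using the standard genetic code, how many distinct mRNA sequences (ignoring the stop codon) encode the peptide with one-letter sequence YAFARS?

Tyr: 2 codons.
Ala: 4 codons.
Phe: 2 codons.
Ala: 4 codons.
Arg: 6 codons.
Ser: 6 codons.
2 × 4 × 2 × 4 × 6 × 6 = 2304.

2304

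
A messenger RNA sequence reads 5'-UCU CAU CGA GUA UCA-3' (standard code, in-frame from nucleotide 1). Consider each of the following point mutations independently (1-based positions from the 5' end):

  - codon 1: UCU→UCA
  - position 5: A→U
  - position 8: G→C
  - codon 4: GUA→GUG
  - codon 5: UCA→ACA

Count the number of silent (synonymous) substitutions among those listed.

Codon 1: UCU (Ser) → UCA (Ser) — synonymous.
Codon 2: CAU (His) → CUU (Leu) — missense.
Codon 3: CGA (Arg) → CCA (Pro) — missense.
Codon 4: GUA (Val) → GUG (Val) — synonymous.
Codon 5: UCA (Ser) → ACA (Thr) — missense.
Synonymous: 2 of 5.

2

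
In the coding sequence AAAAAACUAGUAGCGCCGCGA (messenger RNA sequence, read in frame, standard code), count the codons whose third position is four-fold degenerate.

Codon 1 AAA (Lys): third position 2-fold.
Codon 2 AAA (Lys): third position 2-fold.
Codon 3 CUA (Leu): third position 4-fold.
Codon 4 GUA (Val): third position 4-fold.
Codon 5 GCG (Ala): third position 4-fold.
Codon 6 CCG (Pro): third position 4-fold.
Codon 7 CGA (Arg): third position 4-fold.
Four-fold degenerate third positions: 5.

5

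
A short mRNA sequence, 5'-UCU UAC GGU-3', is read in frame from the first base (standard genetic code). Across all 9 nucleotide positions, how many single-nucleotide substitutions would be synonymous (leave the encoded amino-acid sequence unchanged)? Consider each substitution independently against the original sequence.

7

Codon 1 (UCU, Ser): 3 synonymous substitutions.
Codon 2 (UAC, Tyr): 1 synonymous substitution.
Codon 3 (GGU, Gly): 3 synonymous substitutions.
Total: 3 + 1 + 3 = 7.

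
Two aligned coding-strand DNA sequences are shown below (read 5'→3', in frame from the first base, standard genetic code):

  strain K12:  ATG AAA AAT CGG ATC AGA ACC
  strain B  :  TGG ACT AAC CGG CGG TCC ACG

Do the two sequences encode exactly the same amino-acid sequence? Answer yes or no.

Codon 1: ATG Met / TGG Trp — nonsynonymous.
Codon 2: AAA Lys / ACT Thr — nonsynonymous.
Codon 3: AAT Asn / AAC Asn — synonymous.
Codon 4: CGG Arg / CGG Arg — identical.
Codon 5: ATC Ile / CGG Arg — nonsynonymous.
Codon 6: AGA Arg / TCC Ser — nonsynonymous.
Codon 7: ACC Thr / ACG Thr — synonymous.
Nonsynonymous differences: 4 → different protein.

no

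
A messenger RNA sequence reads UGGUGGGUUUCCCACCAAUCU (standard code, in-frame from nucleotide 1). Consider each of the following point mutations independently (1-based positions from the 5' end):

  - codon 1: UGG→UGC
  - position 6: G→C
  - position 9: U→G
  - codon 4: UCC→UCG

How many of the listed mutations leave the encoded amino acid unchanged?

Codon 1: UGG (Trp) → UGC (Cys) — missense.
Codon 2: UGG (Trp) → UGC (Cys) — missense.
Codon 3: GUU (Val) → GUG (Val) — synonymous.
Codon 4: UCC (Ser) → UCG (Ser) — synonymous.
Synonymous: 2 of 4.

2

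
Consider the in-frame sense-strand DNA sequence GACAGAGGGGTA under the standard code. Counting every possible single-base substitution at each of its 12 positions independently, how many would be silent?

9

Codon 1 (GAC, Asp): 1 synonymous substitution.
Codon 2 (AGA, Arg): 2 synonymous substitutions.
Codon 3 (GGG, Gly): 3 synonymous substitutions.
Codon 4 (GTA, Val): 3 synonymous substitutions.
Total: 1 + 2 + 3 + 3 = 9.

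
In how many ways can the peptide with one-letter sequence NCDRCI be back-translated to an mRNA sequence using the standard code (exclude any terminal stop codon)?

288

Asn: 2 codons.
Cys: 2 codons.
Asp: 2 codons.
Arg: 6 codons.
Cys: 2 codons.
Ile: 3 codons.
2 × 2 × 2 × 6 × 2 × 3 = 288.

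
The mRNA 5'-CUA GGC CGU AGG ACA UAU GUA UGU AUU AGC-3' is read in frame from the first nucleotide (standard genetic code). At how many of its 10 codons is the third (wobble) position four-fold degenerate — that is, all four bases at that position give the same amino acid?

5

Codon 1 CUA (Leu): third position 4-fold.
Codon 2 GGC (Gly): third position 4-fold.
Codon 3 CGU (Arg): third position 4-fold.
Codon 4 AGG (Arg): third position 2-fold.
Codon 5 ACA (Thr): third position 4-fold.
Codon 6 UAU (Tyr): third position 2-fold.
Codon 7 GUA (Val): third position 4-fold.
Codon 8 UGU (Cys): third position 2-fold.
Codon 9 AUU (Ile): third position 3-fold.
Codon 10 AGC (Ser): third position 2-fold.
Four-fold degenerate third positions: 5.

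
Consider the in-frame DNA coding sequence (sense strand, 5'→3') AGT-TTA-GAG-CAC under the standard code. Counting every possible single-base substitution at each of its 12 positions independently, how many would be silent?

5

Codon 1 (AGT, Ser): 1 synonymous substitution.
Codon 2 (TTA, Leu): 2 synonymous substitutions.
Codon 3 (GAG, Glu): 1 synonymous substitution.
Codon 4 (CAC, His): 1 synonymous substitution.
Total: 1 + 2 + 1 + 1 = 5.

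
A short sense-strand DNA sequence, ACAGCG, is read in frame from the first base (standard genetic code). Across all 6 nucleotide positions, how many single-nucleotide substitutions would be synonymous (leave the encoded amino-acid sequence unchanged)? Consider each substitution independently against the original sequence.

6

Codon 1 (ACA, Thr): 3 synonymous substitutions.
Codon 2 (GCG, Ala): 3 synonymous substitutions.
Total: 3 + 3 = 6.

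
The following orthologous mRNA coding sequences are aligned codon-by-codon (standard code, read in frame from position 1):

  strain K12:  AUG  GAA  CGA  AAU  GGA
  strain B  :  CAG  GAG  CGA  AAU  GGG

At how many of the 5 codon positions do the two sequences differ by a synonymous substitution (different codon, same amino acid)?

2

Codon 1: AUG Met / CAG Gln — nonsynonymous.
Codon 2: GAA Glu / GAG Glu — synonymous.
Codon 3: CGA Arg / CGA Arg — identical.
Codon 4: AAU Asn / AAU Asn — identical.
Codon 5: GGA Gly / GGG Gly — synonymous.
Synonymous differences: 2.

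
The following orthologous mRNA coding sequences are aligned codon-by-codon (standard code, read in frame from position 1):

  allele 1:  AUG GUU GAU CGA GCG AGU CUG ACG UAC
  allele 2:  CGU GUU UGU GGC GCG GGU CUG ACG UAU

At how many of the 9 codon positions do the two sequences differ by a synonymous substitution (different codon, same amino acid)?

1

Codon 1: AUG Met / CGU Arg — nonsynonymous.
Codon 2: GUU Val / GUU Val — identical.
Codon 3: GAU Asp / UGU Cys — nonsynonymous.
Codon 4: CGA Arg / GGC Gly — nonsynonymous.
Codon 5: GCG Ala / GCG Ala — identical.
Codon 6: AGU Ser / GGU Gly — nonsynonymous.
Codon 7: CUG Leu / CUG Leu — identical.
Codon 8: ACG Thr / ACG Thr — identical.
Codon 9: UAC Tyr / UAU Tyr — synonymous.
Synonymous differences: 1.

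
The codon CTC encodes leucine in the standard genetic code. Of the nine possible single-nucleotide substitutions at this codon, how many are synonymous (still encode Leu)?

Position 1: none → 0 synonymous.
Position 2: none → 0 synonymous.
Position 3: CTT, CTA, CTG → 3 synonymous.
Total: 0 + 0 + 3 = 3.

3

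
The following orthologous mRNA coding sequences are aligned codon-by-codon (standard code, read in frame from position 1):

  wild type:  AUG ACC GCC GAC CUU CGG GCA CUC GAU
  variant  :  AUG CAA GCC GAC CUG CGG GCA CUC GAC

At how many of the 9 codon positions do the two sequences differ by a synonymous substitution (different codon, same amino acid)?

Codon 1: AUG Met / AUG Met — identical.
Codon 2: ACC Thr / CAA Gln — nonsynonymous.
Codon 3: GCC Ala / GCC Ala — identical.
Codon 4: GAC Asp / GAC Asp — identical.
Codon 5: CUU Leu / CUG Leu — synonymous.
Codon 6: CGG Arg / CGG Arg — identical.
Codon 7: GCA Ala / GCA Ala — identical.
Codon 8: CUC Leu / CUC Leu — identical.
Codon 9: GAU Asp / GAC Asp — synonymous.
Synonymous differences: 2.

2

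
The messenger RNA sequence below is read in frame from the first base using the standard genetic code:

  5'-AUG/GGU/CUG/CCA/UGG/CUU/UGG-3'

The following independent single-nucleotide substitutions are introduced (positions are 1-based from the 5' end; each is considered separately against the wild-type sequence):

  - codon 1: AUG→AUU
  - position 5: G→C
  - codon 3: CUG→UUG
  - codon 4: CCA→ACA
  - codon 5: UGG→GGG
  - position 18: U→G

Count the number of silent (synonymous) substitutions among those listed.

Codon 1: AUG (Met) → AUU (Ile) — missense.
Codon 2: GGU (Gly) → GCU (Ala) — missense.
Codon 3: CUG (Leu) → UUG (Leu) — synonymous.
Codon 4: CCA (Pro) → ACA (Thr) — missense.
Codon 5: UGG (Trp) → GGG (Gly) — missense.
Codon 6: CUU (Leu) → CUG (Leu) — synonymous.
Synonymous: 2 of 6.

2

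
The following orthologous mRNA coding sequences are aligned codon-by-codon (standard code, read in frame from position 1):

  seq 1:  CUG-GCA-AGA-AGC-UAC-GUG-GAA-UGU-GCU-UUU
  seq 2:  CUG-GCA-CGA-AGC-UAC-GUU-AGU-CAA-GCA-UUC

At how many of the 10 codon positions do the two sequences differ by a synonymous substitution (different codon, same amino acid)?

Codon 1: CUG Leu / CUG Leu — identical.
Codon 2: GCA Ala / GCA Ala — identical.
Codon 3: AGA Arg / CGA Arg — synonymous.
Codon 4: AGC Ser / AGC Ser — identical.
Codon 5: UAC Tyr / UAC Tyr — identical.
Codon 6: GUG Val / GUU Val — synonymous.
Codon 7: GAA Glu / AGU Ser — nonsynonymous.
Codon 8: UGU Cys / CAA Gln — nonsynonymous.
Codon 9: GCU Ala / GCA Ala — synonymous.
Codon 10: UUU Phe / UUC Phe — synonymous.
Synonymous differences: 4.

4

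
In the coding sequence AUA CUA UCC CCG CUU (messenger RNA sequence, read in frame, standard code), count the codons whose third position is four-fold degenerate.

4

Codon 1 AUA (Ile): third position 3-fold.
Codon 2 CUA (Leu): third position 4-fold.
Codon 3 UCC (Ser): third position 4-fold.
Codon 4 CCG (Pro): third position 4-fold.
Codon 5 CUU (Leu): third position 4-fold.
Four-fold degenerate third positions: 4.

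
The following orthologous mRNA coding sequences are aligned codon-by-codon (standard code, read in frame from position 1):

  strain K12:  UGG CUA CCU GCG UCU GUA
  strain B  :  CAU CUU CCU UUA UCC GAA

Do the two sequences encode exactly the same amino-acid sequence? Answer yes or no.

no

Codon 1: UGG Trp / CAU His — nonsynonymous.
Codon 2: CUA Leu / CUU Leu — synonymous.
Codon 3: CCU Pro / CCU Pro — identical.
Codon 4: GCG Ala / UUA Leu — nonsynonymous.
Codon 5: UCU Ser / UCC Ser — synonymous.
Codon 6: GUA Val / GAA Glu — nonsynonymous.
Nonsynonymous differences: 3 → different protein.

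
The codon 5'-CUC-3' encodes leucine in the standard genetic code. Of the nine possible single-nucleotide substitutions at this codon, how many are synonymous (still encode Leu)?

Position 1: none → 0 synonymous.
Position 2: none → 0 synonymous.
Position 3: CUU, CUA, CUG → 3 synonymous.
Total: 0 + 0 + 3 = 3.

3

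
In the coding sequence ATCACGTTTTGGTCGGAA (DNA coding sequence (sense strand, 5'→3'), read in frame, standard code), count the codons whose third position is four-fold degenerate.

Codon 1 ATC (Ile): third position 3-fold.
Codon 2 ACG (Thr): third position 4-fold.
Codon 3 TTT (Phe): third position 2-fold.
Codon 4 TGG (Trp): third position 1-fold.
Codon 5 TCG (Ser): third position 4-fold.
Codon 6 GAA (Glu): third position 2-fold.
Four-fold degenerate third positions: 2.

2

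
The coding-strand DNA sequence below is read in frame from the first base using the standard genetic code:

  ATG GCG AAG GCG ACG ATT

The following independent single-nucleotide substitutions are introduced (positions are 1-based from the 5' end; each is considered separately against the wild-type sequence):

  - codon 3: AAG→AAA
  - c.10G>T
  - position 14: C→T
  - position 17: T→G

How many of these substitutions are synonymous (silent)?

1

Codon 3: AAG (Lys) → AAA (Lys) — synonymous.
Codon 4: GCG (Ala) → TCG (Ser) — missense.
Codon 5: ACG (Thr) → ATG (Met) — missense.
Codon 6: ATT (Ile) → AGT (Ser) — missense.
Synonymous: 1 of 4.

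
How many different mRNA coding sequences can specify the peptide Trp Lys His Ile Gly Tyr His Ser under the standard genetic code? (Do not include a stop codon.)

Trp: 1 codon.
Lys: 2 codons.
His: 2 codons.
Ile: 3 codons.
Gly: 4 codons.
Tyr: 2 codons.
His: 2 codons.
Ser: 6 codons.
1 × 2 × 2 × 3 × 4 × 2 × 2 × 6 = 1152.

1152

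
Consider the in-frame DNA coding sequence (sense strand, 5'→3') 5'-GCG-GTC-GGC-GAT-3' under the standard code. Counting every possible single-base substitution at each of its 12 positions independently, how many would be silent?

Codon 1 (GCG, Ala): 3 synonymous substitutions.
Codon 2 (GTC, Val): 3 synonymous substitutions.
Codon 3 (GGC, Gly): 3 synonymous substitutions.
Codon 4 (GAT, Asp): 1 synonymous substitution.
Total: 3 + 3 + 3 + 1 = 10.

10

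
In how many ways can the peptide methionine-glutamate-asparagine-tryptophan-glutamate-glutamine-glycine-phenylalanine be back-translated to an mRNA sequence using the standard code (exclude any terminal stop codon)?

Met: 1 codon.
Glu: 2 codons.
Asn: 2 codons.
Trp: 1 codon.
Glu: 2 codons.
Gln: 2 codons.
Gly: 4 codons.
Phe: 2 codons.
1 × 2 × 2 × 1 × 2 × 2 × 4 × 2 = 128.

128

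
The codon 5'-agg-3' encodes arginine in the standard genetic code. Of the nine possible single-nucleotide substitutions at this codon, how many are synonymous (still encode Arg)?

Position 1: CGG → 1 synonymous.
Position 2: none → 0 synonymous.
Position 3: AGA → 1 synonymous.
Total: 1 + 0 + 1 = 2.

2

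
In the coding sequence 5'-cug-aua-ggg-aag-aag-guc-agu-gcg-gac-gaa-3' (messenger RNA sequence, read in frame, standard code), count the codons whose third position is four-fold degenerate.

4

Codon 1 CUG (Leu): third position 4-fold.
Codon 2 AUA (Ile): third position 3-fold.
Codon 3 GGG (Gly): third position 4-fold.
Codon 4 AAG (Lys): third position 2-fold.
Codon 5 AAG (Lys): third position 2-fold.
Codon 6 GUC (Val): third position 4-fold.
Codon 7 AGU (Ser): third position 2-fold.
Codon 8 GCG (Ala): third position 4-fold.
Codon 9 GAC (Asp): third position 2-fold.
Codon 10 GAA (Glu): third position 2-fold.
Four-fold degenerate third positions: 4.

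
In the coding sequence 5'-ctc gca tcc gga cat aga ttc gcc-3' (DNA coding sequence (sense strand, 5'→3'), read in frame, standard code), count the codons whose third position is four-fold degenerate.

Codon 1 CTC (Leu): third position 4-fold.
Codon 2 GCA (Ala): third position 4-fold.
Codon 3 TCC (Ser): third position 4-fold.
Codon 4 GGA (Gly): third position 4-fold.
Codon 5 CAT (His): third position 2-fold.
Codon 6 AGA (Arg): third position 2-fold.
Codon 7 TTC (Phe): third position 2-fold.
Codon 8 GCC (Ala): third position 4-fold.
Four-fold degenerate third positions: 5.

5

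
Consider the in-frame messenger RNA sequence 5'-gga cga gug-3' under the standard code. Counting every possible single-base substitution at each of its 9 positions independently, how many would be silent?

10

Codon 1 (GGA, Gly): 3 synonymous substitutions.
Codon 2 (CGA, Arg): 4 synonymous substitutions.
Codon 3 (GUG, Val): 3 synonymous substitutions.
Total: 3 + 4 + 3 = 10.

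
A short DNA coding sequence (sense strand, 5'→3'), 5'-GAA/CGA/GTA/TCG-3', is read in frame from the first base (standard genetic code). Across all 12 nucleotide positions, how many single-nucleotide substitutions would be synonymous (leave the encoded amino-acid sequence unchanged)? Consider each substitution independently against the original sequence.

Codon 1 (GAA, Glu): 1 synonymous substitution.
Codon 2 (CGA, Arg): 4 synonymous substitutions.
Codon 3 (GTA, Val): 3 synonymous substitutions.
Codon 4 (TCG, Ser): 3 synonymous substitutions.
Total: 1 + 4 + 3 + 3 = 11.

11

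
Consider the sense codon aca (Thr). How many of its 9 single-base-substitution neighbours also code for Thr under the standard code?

Position 1: none → 0 synonymous.
Position 2: none → 0 synonymous.
Position 3: ACT, ACC, ACG → 3 synonymous.
Total: 0 + 0 + 3 = 3.

3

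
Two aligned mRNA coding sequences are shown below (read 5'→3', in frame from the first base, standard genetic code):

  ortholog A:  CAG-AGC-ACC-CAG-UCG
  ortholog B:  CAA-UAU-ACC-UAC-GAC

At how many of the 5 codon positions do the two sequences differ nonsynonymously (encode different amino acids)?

3

Codon 1: CAG Gln / CAA Gln — synonymous.
Codon 2: AGC Ser / UAU Tyr — nonsynonymous.
Codon 3: ACC Thr / ACC Thr — identical.
Codon 4: CAG Gln / UAC Tyr — nonsynonymous.
Codon 5: UCG Ser / GAC Asp — nonsynonymous.
Nonsynonymous differences: 3.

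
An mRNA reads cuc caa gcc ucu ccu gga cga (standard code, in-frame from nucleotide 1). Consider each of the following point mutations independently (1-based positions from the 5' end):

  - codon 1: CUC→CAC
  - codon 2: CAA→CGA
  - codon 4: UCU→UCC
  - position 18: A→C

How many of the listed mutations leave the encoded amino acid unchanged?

Codon 1: CUC (Leu) → CAC (His) — missense.
Codon 2: CAA (Gln) → CGA (Arg) — missense.
Codon 4: UCU (Ser) → UCC (Ser) — synonymous.
Codon 6: GGA (Gly) → GGC (Gly) — synonymous.
Synonymous: 2 of 4.

2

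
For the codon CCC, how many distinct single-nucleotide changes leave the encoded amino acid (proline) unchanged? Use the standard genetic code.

3

Position 1: none → 0 synonymous.
Position 2: none → 0 synonymous.
Position 3: CCU, CCA, CCG → 3 synonymous.
Total: 0 + 0 + 3 = 3.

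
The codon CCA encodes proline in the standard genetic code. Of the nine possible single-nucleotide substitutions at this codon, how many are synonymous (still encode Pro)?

3

Position 1: none → 0 synonymous.
Position 2: none → 0 synonymous.
Position 3: CCU, CCC, CCG → 3 synonymous.
Total: 0 + 0 + 3 = 3.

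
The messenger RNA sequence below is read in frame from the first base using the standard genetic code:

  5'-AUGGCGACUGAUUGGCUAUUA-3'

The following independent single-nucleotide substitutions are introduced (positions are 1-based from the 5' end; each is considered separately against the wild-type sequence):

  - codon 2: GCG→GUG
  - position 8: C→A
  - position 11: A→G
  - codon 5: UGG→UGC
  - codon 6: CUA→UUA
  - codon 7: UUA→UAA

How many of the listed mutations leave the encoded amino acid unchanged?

Codon 2: GCG (Ala) → GUG (Val) — missense.
Codon 3: ACU (Thr) → AAU (Asn) — missense.
Codon 4: GAU (Asp) → GGU (Gly) — missense.
Codon 5: UGG (Trp) → UGC (Cys) — missense.
Codon 6: CUA (Leu) → UUA (Leu) — synonymous.
Codon 7: UUA (Leu) → UAA (Stop) — nonsense.
Synonymous: 1 of 6.

1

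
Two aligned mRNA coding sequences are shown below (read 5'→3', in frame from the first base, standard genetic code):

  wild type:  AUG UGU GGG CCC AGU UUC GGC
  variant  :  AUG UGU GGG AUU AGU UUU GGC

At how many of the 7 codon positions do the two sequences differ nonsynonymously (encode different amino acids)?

Codon 1: AUG Met / AUG Met — identical.
Codon 2: UGU Cys / UGU Cys — identical.
Codon 3: GGG Gly / GGG Gly — identical.
Codon 4: CCC Pro / AUU Ile — nonsynonymous.
Codon 5: AGU Ser / AGU Ser — identical.
Codon 6: UUC Phe / UUU Phe — synonymous.
Codon 7: GGC Gly / GGC Gly — identical.
Nonsynonymous differences: 1.

1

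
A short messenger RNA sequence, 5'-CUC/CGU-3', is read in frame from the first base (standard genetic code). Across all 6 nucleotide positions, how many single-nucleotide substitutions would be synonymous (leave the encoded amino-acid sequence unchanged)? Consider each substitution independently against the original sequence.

6

Codon 1 (CUC, Leu): 3 synonymous substitutions.
Codon 2 (CGU, Arg): 3 synonymous substitutions.
Total: 3 + 3 = 6.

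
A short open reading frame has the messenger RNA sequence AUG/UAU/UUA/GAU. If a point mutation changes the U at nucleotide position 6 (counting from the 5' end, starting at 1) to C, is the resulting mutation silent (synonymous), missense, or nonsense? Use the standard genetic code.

silent

Position 6 falls in codon 2: UAU → Tyr.
After the substitution the codon is UAC → Tyr.
Both encode Tyr, so the change is synonymous.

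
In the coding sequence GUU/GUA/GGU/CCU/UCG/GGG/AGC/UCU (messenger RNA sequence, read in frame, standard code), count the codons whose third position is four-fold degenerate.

Codon 1 GUU (Val): third position 4-fold.
Codon 2 GUA (Val): third position 4-fold.
Codon 3 GGU (Gly): third position 4-fold.
Codon 4 CCU (Pro): third position 4-fold.
Codon 5 UCG (Ser): third position 4-fold.
Codon 6 GGG (Gly): third position 4-fold.
Codon 7 AGC (Ser): third position 2-fold.
Codon 8 UCU (Ser): third position 4-fold.
Four-fold degenerate third positions: 7.

7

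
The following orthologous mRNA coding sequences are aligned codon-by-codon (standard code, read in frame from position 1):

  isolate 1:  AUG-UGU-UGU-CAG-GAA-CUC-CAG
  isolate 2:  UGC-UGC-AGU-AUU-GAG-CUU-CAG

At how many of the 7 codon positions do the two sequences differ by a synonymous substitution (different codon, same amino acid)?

3

Codon 1: AUG Met / UGC Cys — nonsynonymous.
Codon 2: UGU Cys / UGC Cys — synonymous.
Codon 3: UGU Cys / AGU Ser — nonsynonymous.
Codon 4: CAG Gln / AUU Ile — nonsynonymous.
Codon 5: GAA Glu / GAG Glu — synonymous.
Codon 6: CUC Leu / CUU Leu — synonymous.
Codon 7: CAG Gln / CAG Gln — identical.
Synonymous differences: 3.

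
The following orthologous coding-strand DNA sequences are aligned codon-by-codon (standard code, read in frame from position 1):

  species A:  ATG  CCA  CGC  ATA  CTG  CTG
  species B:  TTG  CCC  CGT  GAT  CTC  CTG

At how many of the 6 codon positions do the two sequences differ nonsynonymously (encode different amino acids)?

Codon 1: ATG Met / TTG Leu — nonsynonymous.
Codon 2: CCA Pro / CCC Pro — synonymous.
Codon 3: CGC Arg / CGT Arg — synonymous.
Codon 4: ATA Ile / GAT Asp — nonsynonymous.
Codon 5: CTG Leu / CTC Leu — synonymous.
Codon 6: CTG Leu / CTG Leu — identical.
Nonsynonymous differences: 2.

2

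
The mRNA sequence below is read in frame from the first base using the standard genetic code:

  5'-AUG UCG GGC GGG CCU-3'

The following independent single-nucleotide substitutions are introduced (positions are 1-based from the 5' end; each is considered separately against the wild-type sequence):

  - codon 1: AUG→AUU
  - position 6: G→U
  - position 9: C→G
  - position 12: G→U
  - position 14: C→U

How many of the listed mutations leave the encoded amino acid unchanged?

Codon 1: AUG (Met) → AUU (Ile) — missense.
Codon 2: UCG (Ser) → UCU (Ser) — synonymous.
Codon 3: GGC (Gly) → GGG (Gly) — synonymous.
Codon 4: GGG (Gly) → GGU (Gly) — synonymous.
Codon 5: CCU (Pro) → CUU (Leu) — missense.
Synonymous: 3 of 5.

3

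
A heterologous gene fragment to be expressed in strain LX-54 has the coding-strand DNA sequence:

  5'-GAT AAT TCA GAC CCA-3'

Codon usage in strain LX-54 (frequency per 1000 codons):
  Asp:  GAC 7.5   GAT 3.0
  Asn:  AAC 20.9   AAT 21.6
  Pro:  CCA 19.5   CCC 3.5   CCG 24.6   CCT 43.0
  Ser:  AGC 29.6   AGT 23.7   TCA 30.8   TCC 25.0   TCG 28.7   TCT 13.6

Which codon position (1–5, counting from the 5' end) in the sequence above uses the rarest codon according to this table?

1

Codon 1 GAT (Asp): 3.0 per 1000.
Codon 2 AAT (Asn): 21.6 per 1000.
Codon 3 TCA (Ser): 30.8 per 1000.
Codon 4 GAC (Asp): 7.5 per 1000.
Codon 5 CCA (Pro): 19.5 per 1000.
Lowest frequency is 3.0 at codon 1.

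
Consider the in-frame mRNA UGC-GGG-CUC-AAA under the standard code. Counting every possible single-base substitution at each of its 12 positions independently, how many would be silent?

Codon 1 (UGC, Cys): 1 synonymous substitution.
Codon 2 (GGG, Gly): 3 synonymous substitutions.
Codon 3 (CUC, Leu): 3 synonymous substitutions.
Codon 4 (AAA, Lys): 1 synonymous substitution.
Total: 1 + 3 + 3 + 1 = 8.

8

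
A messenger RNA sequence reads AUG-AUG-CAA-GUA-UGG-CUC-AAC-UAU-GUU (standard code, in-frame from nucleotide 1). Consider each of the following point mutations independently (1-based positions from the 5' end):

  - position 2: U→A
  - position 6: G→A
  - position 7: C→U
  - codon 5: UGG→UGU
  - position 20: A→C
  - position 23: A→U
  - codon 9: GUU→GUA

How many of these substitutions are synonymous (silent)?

Codon 1: AUG (Met) → AAG (Lys) — missense.
Codon 2: AUG (Met) → AUA (Ile) — missense.
Codon 3: CAA (Gln) → UAA (Stop) — nonsense.
Codon 5: UGG (Trp) → UGU (Cys) — missense.
Codon 7: AAC (Asn) → ACC (Thr) — missense.
Codon 8: UAU (Tyr) → UUU (Phe) — missense.
Codon 9: GUU (Val) → GUA (Val) — synonymous.
Synonymous: 1 of 7.

1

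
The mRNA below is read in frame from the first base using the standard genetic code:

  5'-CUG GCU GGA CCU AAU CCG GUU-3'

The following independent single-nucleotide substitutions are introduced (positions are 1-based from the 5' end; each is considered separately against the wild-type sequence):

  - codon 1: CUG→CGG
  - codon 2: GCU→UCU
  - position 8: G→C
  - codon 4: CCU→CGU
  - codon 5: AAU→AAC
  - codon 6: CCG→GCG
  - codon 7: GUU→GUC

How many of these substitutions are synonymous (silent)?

Codon 1: CUG (Leu) → CGG (Arg) — missense.
Codon 2: GCU (Ala) → UCU (Ser) — missense.
Codon 3: GGA (Gly) → GCA (Ala) — missense.
Codon 4: CCU (Pro) → CGU (Arg) — missense.
Codon 5: AAU (Asn) → AAC (Asn) — synonymous.
Codon 6: CCG (Pro) → GCG (Ala) — missense.
Codon 7: GUU (Val) → GUC (Val) — synonymous.
Synonymous: 2 of 7.

2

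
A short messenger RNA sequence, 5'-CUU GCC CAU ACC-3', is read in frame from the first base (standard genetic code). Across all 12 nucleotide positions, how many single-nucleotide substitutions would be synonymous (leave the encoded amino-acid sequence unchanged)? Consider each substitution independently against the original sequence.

10

Codon 1 (CUU, Leu): 3 synonymous substitutions.
Codon 2 (GCC, Ala): 3 synonymous substitutions.
Codon 3 (CAU, His): 1 synonymous substitution.
Codon 4 (ACC, Thr): 3 synonymous substitutions.
Total: 3 + 3 + 1 + 3 = 10.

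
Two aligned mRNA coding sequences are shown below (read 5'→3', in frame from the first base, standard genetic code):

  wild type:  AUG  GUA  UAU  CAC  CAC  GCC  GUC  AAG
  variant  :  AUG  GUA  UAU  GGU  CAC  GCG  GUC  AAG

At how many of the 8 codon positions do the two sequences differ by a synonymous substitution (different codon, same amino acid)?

1

Codon 1: AUG Met / AUG Met — identical.
Codon 2: GUA Val / GUA Val — identical.
Codon 3: UAU Tyr / UAU Tyr — identical.
Codon 4: CAC His / GGU Gly — nonsynonymous.
Codon 5: CAC His / CAC His — identical.
Codon 6: GCC Ala / GCG Ala — synonymous.
Codon 7: GUC Val / GUC Val — identical.
Codon 8: AAG Lys / AAG Lys — identical.
Synonymous differences: 1.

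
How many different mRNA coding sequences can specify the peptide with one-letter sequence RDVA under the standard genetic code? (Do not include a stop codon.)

192

Arg: 6 codons.
Asp: 2 codons.
Val: 4 codons.
Ala: 4 codons.
6 × 2 × 4 × 4 = 192.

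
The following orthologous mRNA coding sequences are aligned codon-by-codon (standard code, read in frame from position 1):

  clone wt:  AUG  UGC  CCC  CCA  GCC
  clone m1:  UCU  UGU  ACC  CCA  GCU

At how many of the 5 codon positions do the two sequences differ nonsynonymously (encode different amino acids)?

Codon 1: AUG Met / UCU Ser — nonsynonymous.
Codon 2: UGC Cys / UGU Cys — synonymous.
Codon 3: CCC Pro / ACC Thr — nonsynonymous.
Codon 4: CCA Pro / CCA Pro — identical.
Codon 5: GCC Ala / GCU Ala — synonymous.
Nonsynonymous differences: 2.

2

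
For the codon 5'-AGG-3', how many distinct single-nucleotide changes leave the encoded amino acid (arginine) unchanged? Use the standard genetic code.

Position 1: CGG → 1 synonymous.
Position 2: none → 0 synonymous.
Position 3: AGA → 1 synonymous.
Total: 1 + 0 + 1 = 2.

2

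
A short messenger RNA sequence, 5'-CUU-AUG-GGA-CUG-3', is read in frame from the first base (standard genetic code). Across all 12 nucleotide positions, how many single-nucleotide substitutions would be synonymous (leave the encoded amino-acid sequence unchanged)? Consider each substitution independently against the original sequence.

Codon 1 (CUU, Leu): 3 synonymous substitutions.
Codon 2 (AUG, Met): 0 synonymous substitutions.
Codon 3 (GGA, Gly): 3 synonymous substitutions.
Codon 4 (CUG, Leu): 4 synonymous substitutions.
Total: 3 + 0 + 3 + 4 = 10.

10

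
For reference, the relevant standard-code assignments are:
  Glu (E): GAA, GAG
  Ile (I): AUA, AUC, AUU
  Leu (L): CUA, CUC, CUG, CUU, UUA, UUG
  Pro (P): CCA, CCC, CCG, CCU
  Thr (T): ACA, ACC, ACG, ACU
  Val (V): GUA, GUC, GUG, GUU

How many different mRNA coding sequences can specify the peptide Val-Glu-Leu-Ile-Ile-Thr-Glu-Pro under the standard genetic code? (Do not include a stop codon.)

Val: 4 codons.
Glu: 2 codons.
Leu: 6 codons.
Ile: 3 codons.
Ile: 3 codons.
Thr: 4 codons.
Glu: 2 codons.
Pro: 4 codons.
4 × 2 × 6 × 3 × 3 × 4 × 2 × 4 = 13824.

13824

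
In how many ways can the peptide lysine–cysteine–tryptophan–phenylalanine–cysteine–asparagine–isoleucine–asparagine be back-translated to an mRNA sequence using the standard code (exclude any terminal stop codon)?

Lys: 2 codons.
Cys: 2 codons.
Trp: 1 codon.
Phe: 2 codons.
Cys: 2 codons.
Asn: 2 codons.
Ile: 3 codons.
Asn: 2 codons.
2 × 2 × 1 × 2 × 2 × 2 × 3 × 2 = 192.

192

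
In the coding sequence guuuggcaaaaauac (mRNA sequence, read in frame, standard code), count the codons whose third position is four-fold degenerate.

Codon 1 GUU (Val): third position 4-fold.
Codon 2 UGG (Trp): third position 1-fold.
Codon 3 CAA (Gln): third position 2-fold.
Codon 4 AAA (Lys): third position 2-fold.
Codon 5 UAC (Tyr): third position 2-fold.
Four-fold degenerate third positions: 1.

1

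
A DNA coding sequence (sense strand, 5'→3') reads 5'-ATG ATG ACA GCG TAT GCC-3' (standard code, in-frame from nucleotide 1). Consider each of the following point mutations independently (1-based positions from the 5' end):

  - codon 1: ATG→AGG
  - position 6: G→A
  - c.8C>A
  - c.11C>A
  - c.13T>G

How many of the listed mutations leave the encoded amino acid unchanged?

Codon 1: ATG (Met) → AGG (Arg) — missense.
Codon 2: ATG (Met) → ATA (Ile) — missense.
Codon 3: ACA (Thr) → AAA (Lys) — missense.
Codon 4: GCG (Ala) → GAG (Glu) — missense.
Codon 5: TAT (Tyr) → GAT (Asp) — missense.
Synonymous: 0 of 5.

0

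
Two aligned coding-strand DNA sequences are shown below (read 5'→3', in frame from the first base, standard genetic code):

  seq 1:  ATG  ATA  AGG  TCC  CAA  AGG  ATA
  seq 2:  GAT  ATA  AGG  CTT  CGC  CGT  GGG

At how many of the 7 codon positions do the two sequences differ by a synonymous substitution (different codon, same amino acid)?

1

Codon 1: ATG Met / GAT Asp — nonsynonymous.
Codon 2: ATA Ile / ATA Ile — identical.
Codon 3: AGG Arg / AGG Arg — identical.
Codon 4: TCC Ser / CTT Leu — nonsynonymous.
Codon 5: CAA Gln / CGC Arg — nonsynonymous.
Codon 6: AGG Arg / CGT Arg — synonymous.
Codon 7: ATA Ile / GGG Gly — nonsynonymous.
Synonymous differences: 1.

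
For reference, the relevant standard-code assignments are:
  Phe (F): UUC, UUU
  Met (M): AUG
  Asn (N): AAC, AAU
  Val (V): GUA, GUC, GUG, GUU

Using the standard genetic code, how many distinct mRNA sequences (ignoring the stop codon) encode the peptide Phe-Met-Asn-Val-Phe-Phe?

Phe: 2 codons.
Met: 1 codon.
Asn: 2 codons.
Val: 4 codons.
Phe: 2 codons.
Phe: 2 codons.
2 × 1 × 2 × 4 × 2 × 2 = 64.

64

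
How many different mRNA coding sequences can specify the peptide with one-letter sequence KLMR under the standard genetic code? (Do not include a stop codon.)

Lys: 2 codons.
Leu: 6 codons.
Met: 1 codon.
Arg: 6 codons.
2 × 6 × 1 × 6 = 72.

72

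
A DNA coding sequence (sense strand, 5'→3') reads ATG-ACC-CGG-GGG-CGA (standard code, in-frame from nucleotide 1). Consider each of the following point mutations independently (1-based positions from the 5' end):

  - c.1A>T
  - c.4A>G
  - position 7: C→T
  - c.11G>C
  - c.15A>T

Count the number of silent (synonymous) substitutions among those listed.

Codon 1: ATG (Met) → TTG (Leu) — missense.
Codon 2: ACC (Thr) → GCC (Ala) — missense.
Codon 3: CGG (Arg) → TGG (Trp) — missense.
Codon 4: GGG (Gly) → GCG (Ala) — missense.
Codon 5: CGA (Arg) → CGT (Arg) — synonymous.
Synonymous: 1 of 5.

1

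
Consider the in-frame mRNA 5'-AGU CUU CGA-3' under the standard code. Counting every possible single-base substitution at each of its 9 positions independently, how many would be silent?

Codon 1 (AGU, Ser): 1 synonymous substitution.
Codon 2 (CUU, Leu): 3 synonymous substitutions.
Codon 3 (CGA, Arg): 4 synonymous substitutions.
Total: 1 + 3 + 4 = 8.

8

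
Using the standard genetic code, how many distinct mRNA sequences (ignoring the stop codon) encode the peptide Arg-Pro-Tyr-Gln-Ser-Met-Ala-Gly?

Arg: 6 codons.
Pro: 4 codons.
Tyr: 2 codons.
Gln: 2 codons.
Ser: 6 codons.
Met: 1 codon.
Ala: 4 codons.
Gly: 4 codons.
6 × 4 × 2 × 2 × 6 × 1 × 4 × 4 = 9216.

9216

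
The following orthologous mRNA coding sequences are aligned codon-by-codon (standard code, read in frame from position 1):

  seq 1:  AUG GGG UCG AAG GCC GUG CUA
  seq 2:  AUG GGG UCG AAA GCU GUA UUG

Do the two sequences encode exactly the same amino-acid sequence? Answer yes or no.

yes

Codon 1: AUG Met / AUG Met — identical.
Codon 2: GGG Gly / GGG Gly — identical.
Codon 3: UCG Ser / UCG Ser — identical.
Codon 4: AAG Lys / AAA Lys — synonymous.
Codon 5: GCC Ala / GCU Ala — synonymous.
Codon 6: GUG Val / GUA Val — synonymous.
Codon 7: CUA Leu / UUG Leu — synonymous.
Nonsynonymous differences: 0 → same protein.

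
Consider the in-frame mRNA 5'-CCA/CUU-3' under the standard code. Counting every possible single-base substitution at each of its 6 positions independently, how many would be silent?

Codon 1 (CCA, Pro): 3 synonymous substitutions.
Codon 2 (CUU, Leu): 3 synonymous substitutions.
Total: 3 + 3 = 6.

6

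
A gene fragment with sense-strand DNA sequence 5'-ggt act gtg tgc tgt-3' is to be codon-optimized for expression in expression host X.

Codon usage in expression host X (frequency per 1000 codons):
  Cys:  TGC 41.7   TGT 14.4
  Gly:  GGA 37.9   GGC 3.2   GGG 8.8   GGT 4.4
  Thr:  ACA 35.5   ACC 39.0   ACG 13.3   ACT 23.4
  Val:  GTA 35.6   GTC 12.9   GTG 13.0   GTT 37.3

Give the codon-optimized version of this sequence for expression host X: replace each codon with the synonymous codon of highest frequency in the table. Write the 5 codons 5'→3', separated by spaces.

Codon 1 (Gly): best is GGA at 37.9.
Codon 2 (Thr): best is ACC at 39.0.
Codon 3 (Val): best is GTT at 37.3.
Codon 4 (Cys): best is TGC at 41.7.
Codon 5 (Cys): best is TGC at 41.7.

GGA ACC GTT TGC TGC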